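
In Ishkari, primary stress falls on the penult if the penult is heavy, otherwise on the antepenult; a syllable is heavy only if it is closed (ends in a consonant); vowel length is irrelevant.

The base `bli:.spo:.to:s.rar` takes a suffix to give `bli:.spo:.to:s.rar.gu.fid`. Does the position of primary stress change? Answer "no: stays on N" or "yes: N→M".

Base `bli:.spo:.to:s.rar` (4 syllables):
  Weights: 2 spo: L, 3 to:s H, 4 rar H.
  The penult (syllable 3, to:s) is heavy, so it takes stress.
  → primary stress on syllable 3.
Suffixed `bli:.spo:.to:s.rar.gu.fid` (6 syllables):
  Weights: 4 rar H, 5 gu L, 6 fid H.
  The penult (syllable 5, gu) is light, so stress falls on the antepenult (syllable 4, rar).
  → primary stress on syllable 4.

yes: 3→4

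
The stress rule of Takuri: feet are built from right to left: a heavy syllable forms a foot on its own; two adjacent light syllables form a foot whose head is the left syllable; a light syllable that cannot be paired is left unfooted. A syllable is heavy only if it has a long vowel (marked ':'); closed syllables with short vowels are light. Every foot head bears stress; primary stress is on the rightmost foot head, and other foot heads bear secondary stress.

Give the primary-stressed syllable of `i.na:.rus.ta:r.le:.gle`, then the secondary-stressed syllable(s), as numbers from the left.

primary 5, secondary 2, 4

Weights: 1 i L, 2 na: H, 3 rus L, 4 ta:r H, 5 le: H, 6 gle L.
Parse right to left (heavy = foot alone; LL = one foot; stranded L unfooted): i (ˈna:) rus (ˈta:r) (ˈle:) gle.
Foot heads: 2, 4, 5.
Primary stress on the rightmost head = syllable 5.
Secondary stress on 2, 4: i.ˌna:.rus.ˌta:r.ˈle:.gle.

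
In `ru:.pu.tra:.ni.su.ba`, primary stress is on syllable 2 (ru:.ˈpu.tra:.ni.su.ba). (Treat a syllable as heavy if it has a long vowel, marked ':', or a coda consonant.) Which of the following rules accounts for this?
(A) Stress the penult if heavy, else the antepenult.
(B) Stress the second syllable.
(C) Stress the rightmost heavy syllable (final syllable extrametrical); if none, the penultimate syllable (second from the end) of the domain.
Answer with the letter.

B

Rule A → syllable 4 (observed: 2).
Rule B → syllable 2 ✓.
Rule C → syllable 3 (observed: 2).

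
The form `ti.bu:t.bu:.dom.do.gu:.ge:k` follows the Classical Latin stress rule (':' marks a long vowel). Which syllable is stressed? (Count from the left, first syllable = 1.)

Classical Latin: stress the penult if heavy (long vowel or closed), else the antepenult.
Weights: 5 do L, 6 gu: H, 7 ge:k H.
The penult (syllable 6, gu:) is heavy, so it takes stress.
Stress on syllable 6: ti.bu:t.bu:.dom.do.ˈgu:.ge:k.

6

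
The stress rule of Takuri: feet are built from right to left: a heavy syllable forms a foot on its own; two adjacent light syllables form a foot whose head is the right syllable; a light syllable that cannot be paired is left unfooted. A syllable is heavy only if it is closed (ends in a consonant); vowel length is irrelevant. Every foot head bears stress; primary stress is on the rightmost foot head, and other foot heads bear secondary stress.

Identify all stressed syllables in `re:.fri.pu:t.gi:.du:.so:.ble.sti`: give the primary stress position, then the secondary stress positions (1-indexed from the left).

Weights: 1 re: L, 2 fri L, 3 pu:t H, 4 gi: L, 5 du: L, 6 so: L, 7 ble L, 8 sti L.
Parse right to left (heavy = foot alone; LL = one foot; stranded L unfooted): (re:.ˈfri) (ˈpu:t) gi: (du:.ˈso:) (ble.ˈsti).
Foot heads: 2, 3, 6, 8.
Primary stress on the rightmost head = syllable 8.
Secondary stress on 2, 3, 6: re:.ˌfri.ˌpu:t.gi:.du:.ˌso:.ble.ˈsti.

primary 8, secondary 2, 3, 6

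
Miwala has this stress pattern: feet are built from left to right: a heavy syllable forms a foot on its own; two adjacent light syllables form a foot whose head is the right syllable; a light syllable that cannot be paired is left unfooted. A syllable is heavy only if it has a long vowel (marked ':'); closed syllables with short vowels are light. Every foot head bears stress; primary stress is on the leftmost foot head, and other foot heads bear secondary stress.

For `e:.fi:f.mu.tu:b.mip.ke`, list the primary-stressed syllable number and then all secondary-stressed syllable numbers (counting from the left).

primary 1, secondary 2, 4, 6

Weights: 1 e: H, 2 fi:f H, 3 mu L, 4 tu:b H, 5 mip L, 6 ke L.
Parse left to right (heavy = foot alone; LL = one foot; stranded L unfooted): (ˈe:) (ˈfi:f) mu (ˈtu:b) (mip.ˈke).
Foot heads: 1, 2, 4, 6.
Primary stress on the leftmost head = syllable 1.
Secondary stress on 2, 4, 6: ˈe:.ˌfi:f.mu.ˌtu:b.mip.ˌke.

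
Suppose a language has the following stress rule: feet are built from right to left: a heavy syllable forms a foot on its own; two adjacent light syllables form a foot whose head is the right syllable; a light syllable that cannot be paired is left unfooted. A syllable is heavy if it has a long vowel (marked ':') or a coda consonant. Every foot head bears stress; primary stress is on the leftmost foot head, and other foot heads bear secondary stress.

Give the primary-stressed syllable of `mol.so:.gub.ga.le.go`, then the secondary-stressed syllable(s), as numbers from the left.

primary 1, secondary 2, 3, 6

Weights: 1 mol H, 2 so: H, 3 gub H, 4 ga L, 5 le L, 6 go L.
Parse right to left (heavy = foot alone; LL = one foot; stranded L unfooted): (ˈmol) (ˈso:) (ˈgub) ga (le.ˈgo).
Foot heads: 1, 2, 3, 6.
Primary stress on the leftmost head = syllable 1.
Secondary stress on 2, 3, 6: ˈmol.ˌso:.ˌgub.ga.le.ˌgo.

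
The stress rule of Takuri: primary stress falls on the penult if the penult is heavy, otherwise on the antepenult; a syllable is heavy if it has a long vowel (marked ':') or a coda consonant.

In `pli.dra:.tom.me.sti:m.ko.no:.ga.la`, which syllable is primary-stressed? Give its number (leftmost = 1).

Weights: 7 no: H, 8 ga L, 9 la L.
The penult (syllable 8, ga) is light, so stress falls on the antepenult (syllable 7, no:).
Primary stress: syllable 7 → pli.dra:.tom.me.sti:m.ko.ˈno:.ga.la.

7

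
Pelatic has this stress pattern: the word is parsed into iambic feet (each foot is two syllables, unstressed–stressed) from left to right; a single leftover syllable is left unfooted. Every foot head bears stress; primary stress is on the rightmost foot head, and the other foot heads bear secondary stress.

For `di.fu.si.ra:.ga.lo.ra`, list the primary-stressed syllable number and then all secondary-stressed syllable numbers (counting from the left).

Parse left to right into iambic (σˈσ) feet: (di.ˈfu) (si.ˈra:) (ga.ˈlo) ra. Syllable 7 is left unfooted.
Foot heads (stressed positions): 2, 4, 6.
End Rule Rightmost: primary stress on the rightmost head = syllable 6.
Secondary stress on 2, 4: di.ˌfu.si.ˌra:.ga.ˈlo.ra.

primary 6, secondary 2, 4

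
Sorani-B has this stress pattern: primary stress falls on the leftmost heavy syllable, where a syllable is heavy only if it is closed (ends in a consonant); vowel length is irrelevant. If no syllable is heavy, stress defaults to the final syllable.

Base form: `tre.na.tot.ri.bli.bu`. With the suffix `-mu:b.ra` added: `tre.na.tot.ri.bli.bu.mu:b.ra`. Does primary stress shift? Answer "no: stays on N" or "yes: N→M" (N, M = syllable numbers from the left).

Base `tre.na.tot.ri.bli.bu` (6 syllables):
  Weights: 1 tre L, 2 na L, 3 tot H, 4 ri L, 5 bli L, 6 bu L.
  Heavy syllables in the domain: 3. The leftmost is syllable 3 (tot).
  → primary stress on syllable 3.
Suffixed `tre.na.tot.ri.bli.bu.mu:b.ra` (8 syllables):
  Weights: 1 tre L, 2 na L, 3 tot H, 4 ri L, 5 bli L, 6 bu L, 7 mu:b H, 8 ra L.
  Heavy syllables in the domain: 3, 7. The leftmost is syllable 3 (tot).
  → primary stress on syllable 3.

no: stays on 3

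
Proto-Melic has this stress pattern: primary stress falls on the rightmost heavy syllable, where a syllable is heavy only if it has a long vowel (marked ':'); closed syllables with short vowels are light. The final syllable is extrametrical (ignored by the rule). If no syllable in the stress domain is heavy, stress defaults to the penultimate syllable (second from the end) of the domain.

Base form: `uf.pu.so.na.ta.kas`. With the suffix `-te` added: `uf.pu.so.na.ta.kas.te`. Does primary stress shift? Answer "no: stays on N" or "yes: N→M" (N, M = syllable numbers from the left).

Base `uf.pu.so.na.ta.kas` (6 syllables):
  The final syllable (6, kas) is extrametrical; the stress domain is syllables 1–5.
  Weights: 1 uf L, 2 pu L, 3 so L, 4 na L, 5 ta L.
  No heavy syllable in the domain; default to the penultimate syllable (second from the end) of the domain = syllable 4.
  → primary stress on syllable 4.
Suffixed `uf.pu.so.na.ta.kas.te` (7 syllables):
  The final syllable (7, te) is extrametrical; the stress domain is syllables 1–6.
  Weights: 1 uf L, 2 pu L, 3 so L, 4 na L, 5 ta L, 6 kas L.
  No heavy syllable in the domain; default to the penultimate syllable (second from the end) of the domain = syllable 5.
  → primary stress on syllable 5.

yes: 4→5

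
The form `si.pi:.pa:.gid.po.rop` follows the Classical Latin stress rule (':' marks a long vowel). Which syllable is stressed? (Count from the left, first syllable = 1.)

4

Classical Latin: stress the penult if heavy (long vowel or closed), else the antepenult.
Weights: 4 gid H, 5 po L, 6 rop H.
The penult (syllable 5, po) is light, so stress falls on the antepenult (syllable 4, gid).
Stress on syllable 4: si.pi:.pa:.ˈgid.po.rop.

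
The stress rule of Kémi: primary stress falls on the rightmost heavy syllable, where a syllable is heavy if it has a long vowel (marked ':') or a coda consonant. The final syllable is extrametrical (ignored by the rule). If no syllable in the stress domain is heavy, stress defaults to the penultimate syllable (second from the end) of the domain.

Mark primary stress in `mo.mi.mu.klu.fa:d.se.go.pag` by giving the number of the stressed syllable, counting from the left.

The final syllable (8, pag) is extrametrical; the stress domain is syllables 1–7.
Weights: 1 mo L, 2 mi L, 3 mu L, 4 klu L, 5 fa:d H, 6 se L, 7 go L.
Heavy syllables in the domain: 5. The rightmost is syllable 5 (fa:d).
Primary stress: syllable 5 → mo.mi.mu.klu.ˈfa:d.se.go.pag.

5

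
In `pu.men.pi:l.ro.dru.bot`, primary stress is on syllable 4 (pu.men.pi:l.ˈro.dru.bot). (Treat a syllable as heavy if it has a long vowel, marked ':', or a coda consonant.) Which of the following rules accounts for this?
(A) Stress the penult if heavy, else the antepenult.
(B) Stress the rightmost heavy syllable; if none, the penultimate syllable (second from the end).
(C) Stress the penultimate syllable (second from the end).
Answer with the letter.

A

Rule A → syllable 4 ✓.
Rule B → syllable 6 (observed: 4).
Rule C → syllable 5 (observed: 4).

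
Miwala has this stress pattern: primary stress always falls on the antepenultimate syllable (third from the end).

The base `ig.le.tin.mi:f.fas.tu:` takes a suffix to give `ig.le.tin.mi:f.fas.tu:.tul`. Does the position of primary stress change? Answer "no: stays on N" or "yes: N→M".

yes: 4→5

Base `ig.le.tin.mi:f.fas.tu:` (6 syllables):
  The word has 6 syllables; the antepenultimate syllable (third from the end) is syllable 4 (mi:f).
  → primary stress on syllable 4.
Suffixed `ig.le.tin.mi:f.fas.tu:.tul` (7 syllables):
  The word has 7 syllables; the antepenultimate syllable (third from the end) is syllable 5 (fas).
  → primary stress on syllable 5.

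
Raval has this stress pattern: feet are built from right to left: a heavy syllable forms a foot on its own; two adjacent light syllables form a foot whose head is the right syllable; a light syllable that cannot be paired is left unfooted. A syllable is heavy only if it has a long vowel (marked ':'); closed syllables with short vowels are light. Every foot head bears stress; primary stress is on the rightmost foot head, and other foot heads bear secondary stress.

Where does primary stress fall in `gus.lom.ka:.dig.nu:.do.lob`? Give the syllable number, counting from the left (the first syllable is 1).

Weights: 1 gus L, 2 lom L, 3 ka: H, 4 dig L, 5 nu: H, 6 do L, 7 lob L.
Parse right to left (heavy = foot alone; LL = one foot; stranded L unfooted): (gus.ˈlom) (ˈka:) dig (ˈnu:) (do.ˈlob).
Foot heads: 2, 3, 5, 7.
Primary stress on the rightmost head = syllable 7.
Primary stress: syllable 7 → gus.lom.ka:.dig.nu:.do.ˈlob.

7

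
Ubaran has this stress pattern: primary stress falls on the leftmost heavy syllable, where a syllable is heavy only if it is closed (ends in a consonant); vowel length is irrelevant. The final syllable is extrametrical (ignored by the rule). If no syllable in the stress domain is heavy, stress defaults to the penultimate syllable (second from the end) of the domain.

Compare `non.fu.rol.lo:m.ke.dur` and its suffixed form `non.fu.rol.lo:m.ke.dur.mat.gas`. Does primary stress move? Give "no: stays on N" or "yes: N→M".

no: stays on 1

Base `non.fu.rol.lo:m.ke.dur` (6 syllables):
  The final syllable (6, dur) is extrametrical; the stress domain is syllables 1–5.
  Weights: 1 non H, 2 fu L, 3 rol H, 4 lo:m H, 5 ke L.
  Heavy syllables in the domain: 1, 3, 4. The leftmost is syllable 1 (non).
  → primary stress on syllable 1.
Suffixed `non.fu.rol.lo:m.ke.dur.mat.gas` (8 syllables):
  The final syllable (8, gas) is extrametrical; the stress domain is syllables 1–7.
  Weights: 1 non H, 2 fu L, 3 rol H, 4 lo:m H, 5 ke L, 6 dur H, 7 mat H.
  Heavy syllables in the domain: 1, 3, 4, 6, 7. The leftmost is syllable 1 (non).
  → primary stress on syllable 1.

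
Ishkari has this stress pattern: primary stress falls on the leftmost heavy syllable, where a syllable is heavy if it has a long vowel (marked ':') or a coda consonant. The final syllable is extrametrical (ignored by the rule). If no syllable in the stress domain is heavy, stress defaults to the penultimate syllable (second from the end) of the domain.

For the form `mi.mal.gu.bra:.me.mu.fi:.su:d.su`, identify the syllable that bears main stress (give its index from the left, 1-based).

The final syllable (9, su) is extrametrical; the stress domain is syllables 1–8.
Weights: 1 mi L, 2 mal H, 3 gu L, 4 bra: H, 5 me L, 6 mu L, 7 fi: H, 8 su:d H.
Heavy syllables in the domain: 2, 4, 7, 8. The leftmost is syllable 2 (mal).
Primary stress: syllable 2 → mi.ˈmal.gu.bra:.me.mu.fi:.su:d.su.

2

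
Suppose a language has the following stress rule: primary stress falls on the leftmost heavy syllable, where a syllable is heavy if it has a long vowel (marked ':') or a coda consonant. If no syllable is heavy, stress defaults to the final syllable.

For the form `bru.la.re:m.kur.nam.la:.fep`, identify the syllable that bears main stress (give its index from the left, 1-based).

Weights: 1 bru L, 2 la L, 3 re:m H, 4 kur H, 5 nam H, 6 la: H, 7 fep H.
Heavy syllables in the domain: 3, 4, 5, 6, 7. The leftmost is syllable 3 (re:m).
Primary stress: syllable 3 → bru.la.ˈre:m.kur.nam.la:.fep.

3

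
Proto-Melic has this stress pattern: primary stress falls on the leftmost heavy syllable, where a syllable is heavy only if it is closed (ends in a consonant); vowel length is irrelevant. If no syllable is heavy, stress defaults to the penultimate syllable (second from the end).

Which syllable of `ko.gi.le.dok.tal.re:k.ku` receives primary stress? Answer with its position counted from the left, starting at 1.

4

Weights: 1 ko L, 2 gi L, 3 le L, 4 dok H, 5 tal H, 6 re:k H, 7 ku L.
Heavy syllables in the domain: 4, 5, 6. The leftmost is syllable 4 (dok).
Primary stress: syllable 4 → ko.gi.le.ˈdok.tal.re:k.ku.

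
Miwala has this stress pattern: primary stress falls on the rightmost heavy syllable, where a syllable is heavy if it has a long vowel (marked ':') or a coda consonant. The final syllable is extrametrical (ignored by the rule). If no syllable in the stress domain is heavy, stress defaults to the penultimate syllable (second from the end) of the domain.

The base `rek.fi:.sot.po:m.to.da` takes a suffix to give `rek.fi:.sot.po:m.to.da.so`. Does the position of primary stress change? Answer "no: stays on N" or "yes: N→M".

Base `rek.fi:.sot.po:m.to.da` (6 syllables):
  The final syllable (6, da) is extrametrical; the stress domain is syllables 1–5.
  Weights: 1 rek H, 2 fi: H, 3 sot H, 4 po:m H, 5 to L.
  Heavy syllables in the domain: 1, 2, 3, 4. The rightmost is syllable 4 (po:m).
  → primary stress on syllable 4.
Suffixed `rek.fi:.sot.po:m.to.da.so` (7 syllables):
  The final syllable (7, so) is extrametrical; the stress domain is syllables 1–6.
  Weights: 1 rek H, 2 fi: H, 3 sot H, 4 po:m H, 5 to L, 6 da L.
  Heavy syllables in the domain: 1, 2, 3, 4. The rightmost is syllable 4 (po:m).
  → primary stress on syllable 4.

no: stays on 4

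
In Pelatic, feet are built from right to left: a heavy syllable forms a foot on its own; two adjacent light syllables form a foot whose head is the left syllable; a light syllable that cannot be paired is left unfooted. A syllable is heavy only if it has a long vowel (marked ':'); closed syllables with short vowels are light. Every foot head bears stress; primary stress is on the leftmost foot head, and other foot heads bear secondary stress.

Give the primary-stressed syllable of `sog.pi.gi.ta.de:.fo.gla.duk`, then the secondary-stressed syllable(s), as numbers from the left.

primary 1, secondary 3, 5, 7

Weights: 1 sog L, 2 pi L, 3 gi L, 4 ta L, 5 de: H, 6 fo L, 7 gla L, 8 duk L.
Parse right to left (heavy = foot alone; LL = one foot; stranded L unfooted): (ˈsog.pi) (ˈgi.ta) (ˈde:) fo (ˈgla.duk).
Foot heads: 1, 3, 5, 7.
Primary stress on the leftmost head = syllable 1.
Secondary stress on 3, 5, 7: ˈsog.pi.ˌgi.ta.ˌde:.fo.ˌgla.duk.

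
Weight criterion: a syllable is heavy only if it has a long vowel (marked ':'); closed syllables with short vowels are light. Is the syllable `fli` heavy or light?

light

`fli`: short vowel, open (no coda). Short vowel → light.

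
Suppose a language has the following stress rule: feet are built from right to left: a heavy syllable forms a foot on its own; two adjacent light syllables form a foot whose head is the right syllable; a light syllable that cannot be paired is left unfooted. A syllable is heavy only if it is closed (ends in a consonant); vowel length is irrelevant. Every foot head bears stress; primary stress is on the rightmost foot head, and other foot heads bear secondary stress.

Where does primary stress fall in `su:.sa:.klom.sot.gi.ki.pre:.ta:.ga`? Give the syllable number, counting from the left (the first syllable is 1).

Weights: 1 su: L, 2 sa: L, 3 klom H, 4 sot H, 5 gi L, 6 ki L, 7 pre: L, 8 ta: L, 9 ga L.
Parse right to left (heavy = foot alone; LL = one foot; stranded L unfooted): (su:.ˈsa:) (ˈklom) (ˈsot) gi (ki.ˈpre:) (ta:.ˈga).
Foot heads: 2, 3, 4, 7, 9.
Primary stress on the rightmost head = syllable 9.
Primary stress: syllable 9 → su:.sa:.klom.sot.gi.ki.pre:.ta:.ˈga.

9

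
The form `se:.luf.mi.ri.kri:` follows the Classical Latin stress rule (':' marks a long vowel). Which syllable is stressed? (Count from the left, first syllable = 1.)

3

Classical Latin: stress the penult if heavy (long vowel or closed), else the antepenult.
Weights: 3 mi L, 4 ri L, 5 kri: H.
The penult (syllable 4, ri) is light, so stress falls on the antepenult (syllable 3, mi).
Stress on syllable 3: se:.luf.ˈmi.ri.kri:.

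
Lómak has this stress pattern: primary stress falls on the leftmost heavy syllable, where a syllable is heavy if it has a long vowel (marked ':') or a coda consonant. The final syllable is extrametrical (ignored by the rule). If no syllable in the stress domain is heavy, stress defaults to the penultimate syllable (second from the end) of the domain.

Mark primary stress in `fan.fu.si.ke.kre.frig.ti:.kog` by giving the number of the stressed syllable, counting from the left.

The final syllable (8, kog) is extrametrical; the stress domain is syllables 1–7.
Weights: 1 fan H, 2 fu L, 3 si L, 4 ke L, 5 kre L, 6 frig H, 7 ti: H.
Heavy syllables in the domain: 1, 6, 7. The leftmost is syllable 1 (fan).
Primary stress: syllable 1 → ˈfan.fu.si.ke.kre.frig.ti:.kog.

1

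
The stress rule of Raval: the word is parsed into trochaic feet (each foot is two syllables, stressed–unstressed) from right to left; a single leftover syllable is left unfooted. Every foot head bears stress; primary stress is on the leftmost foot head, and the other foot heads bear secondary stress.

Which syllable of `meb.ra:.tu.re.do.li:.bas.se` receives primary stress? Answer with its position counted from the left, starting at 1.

1

Parse right to left into trochaic (ˈσσ) feet: (ˈmeb.ra:) (ˈtu.re) (ˈdo.li:) (ˈbas.se).
Foot heads (stressed positions): 1, 3, 5, 7.
End Rule Leftmost: primary stress on the leftmost head = syllable 1.
Primary stress: syllable 1 → ˈmeb.ra:.tu.re.do.li:.bas.se.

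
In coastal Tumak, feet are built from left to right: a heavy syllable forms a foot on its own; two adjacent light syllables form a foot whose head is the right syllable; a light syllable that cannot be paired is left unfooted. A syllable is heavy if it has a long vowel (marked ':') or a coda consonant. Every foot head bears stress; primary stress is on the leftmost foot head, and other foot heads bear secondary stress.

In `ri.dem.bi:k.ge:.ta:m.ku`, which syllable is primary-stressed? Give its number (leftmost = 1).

2

Weights: 1 ri L, 2 dem H, 3 bi:k H, 4 ge: H, 5 ta:m H, 6 ku L.
Parse left to right (heavy = foot alone; LL = one foot; stranded L unfooted): ri (ˈdem) (ˈbi:k) (ˈge:) (ˈta:m) ku.
Foot heads: 2, 3, 4, 5.
Primary stress on the leftmost head = syllable 2.
Primary stress: syllable 2 → ri.ˈdem.bi:k.ge:.ta:m.ku.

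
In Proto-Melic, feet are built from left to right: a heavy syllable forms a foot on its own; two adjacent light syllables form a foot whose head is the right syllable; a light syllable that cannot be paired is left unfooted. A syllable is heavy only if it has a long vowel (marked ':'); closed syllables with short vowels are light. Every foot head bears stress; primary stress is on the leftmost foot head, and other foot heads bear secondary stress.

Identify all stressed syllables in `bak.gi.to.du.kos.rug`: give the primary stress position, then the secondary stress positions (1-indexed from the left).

Weights: 1 bak L, 2 gi L, 3 to L, 4 du L, 5 kos L, 6 rug L.
Parse left to right (heavy = foot alone; LL = one foot; stranded L unfooted): (bak.ˈgi) (to.ˈdu) (kos.ˈrug).
Foot heads: 2, 4, 6.
Primary stress on the leftmost head = syllable 2.
Secondary stress on 4, 6: bak.ˈgi.to.ˌdu.kos.ˌrug.

primary 2, secondary 4, 6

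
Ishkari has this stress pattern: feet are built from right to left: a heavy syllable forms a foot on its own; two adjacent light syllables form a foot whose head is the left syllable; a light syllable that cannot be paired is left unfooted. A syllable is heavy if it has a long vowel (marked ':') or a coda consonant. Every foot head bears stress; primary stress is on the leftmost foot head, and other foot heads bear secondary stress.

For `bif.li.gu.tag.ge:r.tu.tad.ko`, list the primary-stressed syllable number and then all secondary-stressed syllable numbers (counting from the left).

Weights: 1 bif H, 2 li L, 3 gu L, 4 tag H, 5 ge:r H, 6 tu L, 7 tad H, 8 ko L.
Parse right to left (heavy = foot alone; LL = one foot; stranded L unfooted): (ˈbif) (ˈli.gu) (ˈtag) (ˈge:r) tu (ˈtad) ko.
Foot heads: 1, 2, 4, 5, 7.
Primary stress on the leftmost head = syllable 1.
Secondary stress on 2, 4, 5, 7: ˈbif.ˌli.gu.ˌtag.ˌge:r.tu.ˌtad.ko.

primary 1, secondary 2, 4, 5, 7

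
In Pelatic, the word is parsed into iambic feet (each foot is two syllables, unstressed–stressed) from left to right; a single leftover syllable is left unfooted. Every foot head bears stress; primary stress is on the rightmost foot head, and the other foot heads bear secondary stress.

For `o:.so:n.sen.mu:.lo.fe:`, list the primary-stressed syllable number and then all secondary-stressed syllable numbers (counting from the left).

primary 6, secondary 2, 4

Parse left to right into iambic (σˈσ) feet: (o:.ˈso:n) (sen.ˈmu:) (lo.ˈfe:).
Foot heads (stressed positions): 2, 4, 6.
End Rule Rightmost: primary stress on the rightmost head = syllable 6.
Secondary stress on 2, 4: o:.ˌso:n.sen.ˌmu:.lo.ˈfe:.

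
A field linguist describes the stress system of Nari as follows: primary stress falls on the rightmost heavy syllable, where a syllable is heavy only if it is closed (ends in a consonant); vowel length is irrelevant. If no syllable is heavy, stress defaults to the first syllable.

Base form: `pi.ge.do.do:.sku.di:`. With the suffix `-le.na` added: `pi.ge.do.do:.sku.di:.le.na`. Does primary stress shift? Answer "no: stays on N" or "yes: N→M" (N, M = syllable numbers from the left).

Base `pi.ge.do.do:.sku.di:` (6 syllables):
  Weights: 1 pi L, 2 ge L, 3 do L, 4 do: L, 5 sku L, 6 di: L.
  No heavy syllable in the domain; default to the first syllable = syllable 1.
  → primary stress on syllable 1.
Suffixed `pi.ge.do.do:.sku.di:.le.na` (8 syllables):
  Weights: 1 pi L, 2 ge L, 3 do L, 4 do: L, 5 sku L, 6 di: L, 7 le L, 8 na L.
  No heavy syllable in the domain; default to the first syllable = syllable 1.
  → primary stress on syllable 1.

no: stays on 1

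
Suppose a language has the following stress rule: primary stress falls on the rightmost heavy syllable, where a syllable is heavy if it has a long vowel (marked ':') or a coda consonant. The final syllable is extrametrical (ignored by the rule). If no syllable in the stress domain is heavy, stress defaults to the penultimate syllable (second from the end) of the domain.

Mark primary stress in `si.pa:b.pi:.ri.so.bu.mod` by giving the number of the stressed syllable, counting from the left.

The final syllable (7, mod) is extrametrical; the stress domain is syllables 1–6.
Weights: 1 si L, 2 pa:b H, 3 pi: H, 4 ri L, 5 so L, 6 bu L.
Heavy syllables in the domain: 2, 3. The rightmost is syllable 3 (pi:).
Primary stress: syllable 3 → si.pa:b.ˈpi:.ri.so.bu.mod.

3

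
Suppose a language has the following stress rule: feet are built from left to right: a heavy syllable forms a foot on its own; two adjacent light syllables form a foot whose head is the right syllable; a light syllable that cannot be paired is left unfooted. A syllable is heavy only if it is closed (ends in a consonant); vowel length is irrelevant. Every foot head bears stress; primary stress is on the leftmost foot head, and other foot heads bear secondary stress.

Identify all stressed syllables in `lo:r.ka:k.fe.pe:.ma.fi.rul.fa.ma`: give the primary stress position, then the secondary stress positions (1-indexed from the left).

Weights: 1 lo:r H, 2 ka:k H, 3 fe L, 4 pe: L, 5 ma L, 6 fi L, 7 rul H, 8 fa L, 9 ma L.
Parse left to right (heavy = foot alone; LL = one foot; stranded L unfooted): (ˈlo:r) (ˈka:k) (fe.ˈpe:) (ma.ˈfi) (ˈrul) (fa.ˈma).
Foot heads: 1, 2, 4, 6, 7, 9.
Primary stress on the leftmost head = syllable 1.
Secondary stress on 2, 4, 6, 7, 9: ˈlo:r.ˌka:k.fe.ˌpe:.ma.ˌfi.ˌrul.fa.ˌma.

primary 1, secondary 2, 4, 6, 7, 9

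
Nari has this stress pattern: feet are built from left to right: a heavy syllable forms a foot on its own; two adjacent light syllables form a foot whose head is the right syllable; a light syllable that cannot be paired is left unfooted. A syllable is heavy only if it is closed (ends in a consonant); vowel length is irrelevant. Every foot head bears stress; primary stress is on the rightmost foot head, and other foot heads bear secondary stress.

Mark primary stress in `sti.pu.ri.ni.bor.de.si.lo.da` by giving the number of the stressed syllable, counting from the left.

Weights: 1 sti L, 2 pu L, 3 ri L, 4 ni L, 5 bor H, 6 de L, 7 si L, 8 lo L, 9 da L.
Parse left to right (heavy = foot alone; LL = one foot; stranded L unfooted): (sti.ˈpu) (ri.ˈni) (ˈbor) (de.ˈsi) (lo.ˈda).
Foot heads: 2, 4, 5, 7, 9.
Primary stress on the rightmost head = syllable 9.
Primary stress: syllable 9 → sti.pu.ri.ni.bor.de.si.lo.ˈda.

9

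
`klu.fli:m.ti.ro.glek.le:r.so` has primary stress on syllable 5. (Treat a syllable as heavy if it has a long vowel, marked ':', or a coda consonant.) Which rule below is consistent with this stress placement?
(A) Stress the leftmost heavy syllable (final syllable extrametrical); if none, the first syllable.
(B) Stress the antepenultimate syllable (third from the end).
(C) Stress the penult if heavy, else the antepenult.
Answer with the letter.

B

Rule A → syllable 2 (observed: 5).
Rule B → syllable 5 ✓.
Rule C → syllable 6 (observed: 5).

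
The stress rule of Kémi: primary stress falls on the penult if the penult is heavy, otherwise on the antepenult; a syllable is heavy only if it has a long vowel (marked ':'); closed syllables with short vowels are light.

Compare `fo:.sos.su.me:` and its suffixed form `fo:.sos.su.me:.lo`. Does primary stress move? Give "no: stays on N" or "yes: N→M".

yes: 2→4

Base `fo:.sos.su.me:` (4 syllables):
  Weights: 2 sos L, 3 su L, 4 me: H.
  The penult (syllable 3, su) is light, so stress falls on the antepenult (syllable 2, sos).
  → primary stress on syllable 2.
Suffixed `fo:.sos.su.me:.lo` (5 syllables):
  Weights: 3 su L, 4 me: H, 5 lo L.
  The penult (syllable 4, me:) is heavy, so it takes stress.
  → primary stress on syllable 4.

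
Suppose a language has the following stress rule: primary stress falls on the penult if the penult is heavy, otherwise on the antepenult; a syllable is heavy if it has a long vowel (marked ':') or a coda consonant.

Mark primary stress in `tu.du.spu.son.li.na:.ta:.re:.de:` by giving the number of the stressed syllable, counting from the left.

8

Weights: 7 ta: H, 8 re: H, 9 de: H.
The penult (syllable 8, re:) is heavy, so it takes stress.
Primary stress: syllable 8 → tu.du.spu.son.li.na:.ta:.ˈre:.de:.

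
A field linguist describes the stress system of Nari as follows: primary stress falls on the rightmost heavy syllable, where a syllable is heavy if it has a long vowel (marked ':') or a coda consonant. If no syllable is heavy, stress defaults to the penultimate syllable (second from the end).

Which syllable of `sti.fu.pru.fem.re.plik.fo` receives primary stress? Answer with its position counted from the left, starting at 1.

Weights: 1 sti L, 2 fu L, 3 pru L, 4 fem H, 5 re L, 6 plik H, 7 fo L.
Heavy syllables in the domain: 4, 6. The rightmost is syllable 6 (plik).
Primary stress: syllable 6 → sti.fu.pru.fem.re.ˈplik.fo.

6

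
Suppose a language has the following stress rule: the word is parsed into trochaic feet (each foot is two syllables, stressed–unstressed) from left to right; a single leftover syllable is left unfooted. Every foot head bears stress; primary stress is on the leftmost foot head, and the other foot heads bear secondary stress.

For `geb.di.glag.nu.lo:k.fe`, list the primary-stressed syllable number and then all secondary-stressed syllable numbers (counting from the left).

Parse left to right into trochaic (ˈσσ) feet: (ˈgeb.di) (ˈglag.nu) (ˈlo:k.fe).
Foot heads (stressed positions): 1, 3, 5.
End Rule Leftmost: primary stress on the leftmost head = syllable 1.
Secondary stress on 3, 5: ˈgeb.di.ˌglag.nu.ˌlo:k.fe.

primary 1, secondary 3, 5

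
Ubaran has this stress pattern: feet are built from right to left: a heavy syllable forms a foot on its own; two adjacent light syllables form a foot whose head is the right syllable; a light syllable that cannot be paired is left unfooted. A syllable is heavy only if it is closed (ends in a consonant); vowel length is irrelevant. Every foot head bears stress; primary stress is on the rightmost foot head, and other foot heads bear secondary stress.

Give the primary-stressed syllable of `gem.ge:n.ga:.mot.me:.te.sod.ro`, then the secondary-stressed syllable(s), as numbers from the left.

primary 7, secondary 1, 2, 4, 6

Weights: 1 gem H, 2 ge:n H, 3 ga: L, 4 mot H, 5 me: L, 6 te L, 7 sod H, 8 ro L.
Parse right to left (heavy = foot alone; LL = one foot; stranded L unfooted): (ˈgem) (ˈge:n) ga: (ˈmot) (me:.ˈte) (ˈsod) ro.
Foot heads: 1, 2, 4, 6, 7.
Primary stress on the rightmost head = syllable 7.
Secondary stress on 1, 2, 4, 6: ˌgem.ˌge:n.ga:.ˌmot.me:.ˌte.ˈsod.ro.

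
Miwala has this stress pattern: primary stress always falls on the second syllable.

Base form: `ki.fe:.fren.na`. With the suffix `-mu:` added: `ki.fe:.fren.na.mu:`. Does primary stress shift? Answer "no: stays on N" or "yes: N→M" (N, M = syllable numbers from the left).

Base `ki.fe:.fren.na` (4 syllables):
  The word has 4 syllables; the second syllable is syllable 2 (fe:).
  → primary stress on syllable 2.
Suffixed `ki.fe:.fren.na.mu:` (5 syllables):
  The word has 5 syllables; the second syllable is syllable 2 (fe:).
  → primary stress on syllable 2.

no: stays on 2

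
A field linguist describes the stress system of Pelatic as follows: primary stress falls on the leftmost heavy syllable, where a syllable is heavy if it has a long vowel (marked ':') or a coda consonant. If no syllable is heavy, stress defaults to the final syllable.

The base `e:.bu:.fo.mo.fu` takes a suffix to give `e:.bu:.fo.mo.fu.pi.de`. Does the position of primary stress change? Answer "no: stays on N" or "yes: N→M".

no: stays on 1

Base `e:.bu:.fo.mo.fu` (5 syllables):
  Weights: 1 e: H, 2 bu: H, 3 fo L, 4 mo L, 5 fu L.
  Heavy syllables in the domain: 1, 2. The leftmost is syllable 1 (e:).
  → primary stress on syllable 1.
Suffixed `e:.bu:.fo.mo.fu.pi.de` (7 syllables):
  Weights: 1 e: H, 2 bu: H, 3 fo L, 4 mo L, 5 fu L, 6 pi L, 7 de L.
  Heavy syllables in the domain: 1, 2. The leftmost is syllable 1 (e:).
  → primary stress on syllable 1.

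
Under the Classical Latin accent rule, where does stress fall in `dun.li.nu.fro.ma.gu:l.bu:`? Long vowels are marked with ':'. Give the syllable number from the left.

Classical Latin: stress the penult if heavy (long vowel or closed), else the antepenult.
Weights: 5 ma L, 6 gu:l H, 7 bu: H.
The penult (syllable 6, gu:l) is heavy, so it takes stress.
Stress on syllable 6: dun.li.nu.fro.ma.ˈgu:l.bu:.

6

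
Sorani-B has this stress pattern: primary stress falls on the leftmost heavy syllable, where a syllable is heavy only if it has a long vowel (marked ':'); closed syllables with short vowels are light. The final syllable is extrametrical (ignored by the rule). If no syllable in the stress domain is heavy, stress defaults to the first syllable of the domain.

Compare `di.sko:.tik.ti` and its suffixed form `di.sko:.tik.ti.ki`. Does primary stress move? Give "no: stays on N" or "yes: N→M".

Base `di.sko:.tik.ti` (4 syllables):
  The final syllable (4, ti) is extrametrical; the stress domain is syllables 1–3.
  Weights: 1 di L, 2 sko: H, 3 tik L.
  Heavy syllables in the domain: 2. The leftmost is syllable 2 (sko:).
  → primary stress on syllable 2.
Suffixed `di.sko:.tik.ti.ki` (5 syllables):
  The final syllable (5, ki) is extrametrical; the stress domain is syllables 1–4.
  Weights: 1 di L, 2 sko: H, 3 tik L, 4 ti L.
  Heavy syllables in the domain: 2. The leftmost is syllable 2 (sko:).
  → primary stress on syllable 2.

no: stays on 2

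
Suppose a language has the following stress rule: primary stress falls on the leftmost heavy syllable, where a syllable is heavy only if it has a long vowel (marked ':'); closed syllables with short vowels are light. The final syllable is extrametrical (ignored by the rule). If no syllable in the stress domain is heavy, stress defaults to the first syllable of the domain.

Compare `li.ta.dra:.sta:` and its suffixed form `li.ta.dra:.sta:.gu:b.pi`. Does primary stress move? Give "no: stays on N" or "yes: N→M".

no: stays on 3

Base `li.ta.dra:.sta:` (4 syllables):
  The final syllable (4, sta:) is extrametrical; the stress domain is syllables 1–3.
  Weights: 1 li L, 2 ta L, 3 dra: H.
  Heavy syllables in the domain: 3. The leftmost is syllable 3 (dra:).
  → primary stress on syllable 3.
Suffixed `li.ta.dra:.sta:.gu:b.pi` (6 syllables):
  The final syllable (6, pi) is extrametrical; the stress domain is syllables 1–5.
  Weights: 1 li L, 2 ta L, 3 dra: H, 4 sta: H, 5 gu:b H.
  Heavy syllables in the domain: 3, 4, 5. The leftmost is syllable 3 (dra:).
  → primary stress on syllable 3.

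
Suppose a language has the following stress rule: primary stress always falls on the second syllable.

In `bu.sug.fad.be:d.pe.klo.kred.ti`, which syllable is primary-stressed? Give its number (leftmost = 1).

The word has 8 syllables; the second syllable is syllable 2 (sug).
Primary stress: syllable 2 → bu.ˈsug.fad.be:d.pe.klo.kred.ti.

2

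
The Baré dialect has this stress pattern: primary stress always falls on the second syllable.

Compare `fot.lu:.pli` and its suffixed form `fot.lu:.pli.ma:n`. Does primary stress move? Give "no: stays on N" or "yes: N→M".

Base `fot.lu:.pli` (3 syllables):
  The word has 3 syllables; the second syllable is syllable 2 (lu:).
  → primary stress on syllable 2.
Suffixed `fot.lu:.pli.ma:n` (4 syllables):
  The word has 4 syllables; the second syllable is syllable 2 (lu:).
  → primary stress on syllable 2.

no: stays on 2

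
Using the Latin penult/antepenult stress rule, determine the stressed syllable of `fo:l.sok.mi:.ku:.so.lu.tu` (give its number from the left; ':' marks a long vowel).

5

Classical Latin: stress the penult if heavy (long vowel or closed), else the antepenult.
Weights: 5 so L, 6 lu L, 7 tu L.
The penult (syllable 6, lu) is light, so stress falls on the antepenult (syllable 5, so).
Stress on syllable 5: fo:l.sok.mi:.ku:.ˈso.lu.tu.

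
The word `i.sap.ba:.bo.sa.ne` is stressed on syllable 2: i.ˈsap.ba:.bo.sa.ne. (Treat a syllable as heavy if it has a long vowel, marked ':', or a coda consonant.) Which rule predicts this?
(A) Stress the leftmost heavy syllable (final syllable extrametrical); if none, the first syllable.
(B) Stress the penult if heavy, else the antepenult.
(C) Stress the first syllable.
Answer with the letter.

A

Rule A → syllable 2 ✓.
Rule B → syllable 4 (observed: 2).
Rule C → syllable 1 (observed: 2).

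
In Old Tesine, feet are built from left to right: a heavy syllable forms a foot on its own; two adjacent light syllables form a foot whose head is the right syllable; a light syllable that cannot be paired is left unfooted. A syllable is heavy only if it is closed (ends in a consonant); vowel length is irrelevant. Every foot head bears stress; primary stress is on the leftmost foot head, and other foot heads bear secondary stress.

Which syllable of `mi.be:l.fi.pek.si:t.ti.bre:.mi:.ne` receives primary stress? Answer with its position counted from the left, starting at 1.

Weights: 1 mi L, 2 be:l H, 3 fi L, 4 pek H, 5 si:t H, 6 ti L, 7 bre: L, 8 mi: L, 9 ne L.
Parse left to right (heavy = foot alone; LL = one foot; stranded L unfooted): mi (ˈbe:l) fi (ˈpek) (ˈsi:t) (ti.ˈbre:) (mi:.ˈne).
Foot heads: 2, 4, 5, 7, 9.
Primary stress on the leftmost head = syllable 2.
Primary stress: syllable 2 → mi.ˈbe:l.fi.pek.si:t.ti.bre:.mi:.ne.

2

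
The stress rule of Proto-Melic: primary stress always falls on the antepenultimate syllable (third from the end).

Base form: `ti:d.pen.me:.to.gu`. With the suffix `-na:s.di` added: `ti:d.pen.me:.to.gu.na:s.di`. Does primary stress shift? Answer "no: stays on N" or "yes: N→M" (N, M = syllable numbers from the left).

yes: 3→5

Base `ti:d.pen.me:.to.gu` (5 syllables):
  The word has 5 syllables; the antepenultimate syllable (third from the end) is syllable 3 (me:).
  → primary stress on syllable 3.
Suffixed `ti:d.pen.me:.to.gu.na:s.di` (7 syllables):
  The word has 7 syllables; the antepenultimate syllable (third from the end) is syllable 5 (gu).
  → primary stress on syllable 5.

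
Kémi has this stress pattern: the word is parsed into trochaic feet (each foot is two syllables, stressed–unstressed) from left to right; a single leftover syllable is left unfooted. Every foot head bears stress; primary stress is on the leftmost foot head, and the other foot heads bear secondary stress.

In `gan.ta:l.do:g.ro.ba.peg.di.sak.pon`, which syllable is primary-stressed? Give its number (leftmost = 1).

Parse left to right into trochaic (ˈσσ) feet: (ˈgan.ta:l) (ˈdo:g.ro) (ˈba.peg) (ˈdi.sak) pon. Syllable 9 is left unfooted.
Foot heads (stressed positions): 1, 3, 5, 7.
End Rule Leftmost: primary stress on the leftmost head = syllable 1.
Primary stress: syllable 1 → ˈgan.ta:l.do:g.ro.ba.peg.di.sak.pon.

1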